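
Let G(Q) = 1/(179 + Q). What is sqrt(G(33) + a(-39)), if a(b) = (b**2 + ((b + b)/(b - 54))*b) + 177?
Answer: sqrt(17981516117)/3286 ≈ 40.808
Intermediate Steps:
a(b) = 177 + b**2 + 2*b**2/(-54 + b) (a(b) = (b**2 + ((2*b)/(-54 + b))*b) + 177 = (b**2 + (2*b/(-54 + b))*b) + 177 = (b**2 + 2*b**2/(-54 + b)) + 177 = 177 + b**2 + 2*b**2/(-54 + b))
sqrt(G(33) + a(-39)) = sqrt(1/(179 + 33) + (-9558 + (-39)**3 - 52*(-39)**2 + 177*(-39))/(-54 - 39)) = sqrt(1/212 + (-9558 - 59319 - 52*1521 - 6903)/(-93)) = sqrt(1/212 - (-9558 - 59319 - 79092 - 6903)/93) = sqrt(1/212 - 1/93*(-154872)) = sqrt(1/212 + 51624/31) = sqrt(10944319/6572) = sqrt(17981516117)/3286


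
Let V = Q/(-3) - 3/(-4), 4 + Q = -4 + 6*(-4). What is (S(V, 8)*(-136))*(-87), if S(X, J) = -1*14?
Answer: -165648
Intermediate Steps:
Q = -32 (Q = -4 + (-4 + 6*(-4)) = -4 + (-4 - 24) = -4 - 28 = -32)
V = 137/12 (V = -32/(-3) - 3/(-4) = -32*(-1/3) - 3*(-1/4) = 32/3 + 3/4 = 137/12 ≈ 11.417)
S(X, J) = -14
(S(V, 8)*(-136))*(-87) = -14*(-136)*(-87) = 1904*(-87) = -165648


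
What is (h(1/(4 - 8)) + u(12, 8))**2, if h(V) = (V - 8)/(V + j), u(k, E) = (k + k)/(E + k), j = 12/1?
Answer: 13689/55225 ≈ 0.24788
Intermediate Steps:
j = 12 (j = 12*1 = 12)
u(k, E) = 2*k/(E + k) (u(k, E) = (2*k)/(E + k) = 2*k/(E + k))
h(V) = (-8 + V)/(12 + V) (h(V) = (V - 8)/(V + 12) = (-8 + V)/(12 + V))
(h(1/(4 - 8)) + u(12, 8))**2 = ((-8 + 1/(4 - 8))/(12 + 1/(4 - 8)) + 2*12/(8 + 12))**2 = ((-8 + 1/(-4))/(12 + 1/(-4)) + 2*12/20)**2 = ((-8 - 1/4)/(12 - 1/4) + 2*12*(1/20))**2 = (-33/4/(47/4) + 6/5)**2 = ((4/47)*(-33/4) + 6/5)**2 = (-33/47 + 6/5)**2 = (117/235)**2 = 13689/55225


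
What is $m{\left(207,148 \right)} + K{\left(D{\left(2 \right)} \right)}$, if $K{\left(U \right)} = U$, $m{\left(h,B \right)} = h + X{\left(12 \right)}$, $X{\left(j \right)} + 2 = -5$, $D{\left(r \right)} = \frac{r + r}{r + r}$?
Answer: $201$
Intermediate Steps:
$D{\left(r \right)} = 1$ ($D{\left(r \right)} = \frac{2 r}{2 r} = 2 r \frac{1}{2 r} = 1$)
$X{\left(j \right)} = -7$ ($X{\left(j \right)} = -2 - 5 = -7$)
$m{\left(h,B \right)} = -7 + h$ ($m{\left(h,B \right)} = h - 7 = -7 + h$)
$m{\left(207,148 \right)} + K{\left(D{\left(2 \right)} \right)} = \left(-7 + 207\right) + 1 = 200 + 1 = 201$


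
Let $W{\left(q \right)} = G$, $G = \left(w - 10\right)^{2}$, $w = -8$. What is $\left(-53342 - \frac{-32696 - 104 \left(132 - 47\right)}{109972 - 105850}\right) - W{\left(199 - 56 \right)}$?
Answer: $- \frac{110584858}{2061} \approx -53656.0$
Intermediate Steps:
$G = 324$ ($G = \left(-8 - 10\right)^{2} = \left(-18\right)^{2} = 324$)
$W{\left(q \right)} = 324$
$\left(-53342 - \frac{-32696 - 104 \left(132 - 47\right)}{109972 - 105850}\right) - W{\left(199 - 56 \right)} = \left(-53342 - \frac{-32696 - 104 \left(132 - 47\right)}{109972 - 105850}\right) - 324 = \left(-53342 - \frac{-32696 - 8840}{4122}\right) - 324 = \left(-53342 - \left(-32696 - 8840\right) \frac{1}{4122}\right) - 324 = \left(-53342 - \left(-41536\right) \frac{1}{4122}\right) - 324 = \left(-53342 - - \frac{20768}{2061}\right) - 324 = \left(-53342 + \frac{20768}{2061}\right) - 324 = - \frac{109917094}{2061} - 324 = - \frac{110584858}{2061}$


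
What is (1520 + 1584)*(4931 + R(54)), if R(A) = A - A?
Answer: 15305824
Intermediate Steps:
R(A) = 0
(1520 + 1584)*(4931 + R(54)) = (1520 + 1584)*(4931 + 0) = 3104*4931 = 15305824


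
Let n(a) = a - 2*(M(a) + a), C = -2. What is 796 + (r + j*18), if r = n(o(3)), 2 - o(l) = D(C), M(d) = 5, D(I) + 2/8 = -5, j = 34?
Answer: 5563/4 ≈ 1390.8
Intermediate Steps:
D(I) = -21/4 (D(I) = -¼ - 5 = -21/4)
o(l) = 29/4 (o(l) = 2 - 1*(-21/4) = 2 + 21/4 = 29/4)
n(a) = -10 - a (n(a) = a - 2*(5 + a) = a + (-10 - 2*a) = -10 - a)
r = -69/4 (r = -10 - 1*29/4 = -10 - 29/4 = -69/4 ≈ -17.250)
796 + (r + j*18) = 796 + (-69/4 + 34*18) = 796 + (-69/4 + 612) = 796 + 2379/4 = 5563/4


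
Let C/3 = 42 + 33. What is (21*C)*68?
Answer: 321300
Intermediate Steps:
C = 225 (C = 3*(42 + 33) = 3*75 = 225)
(21*C)*68 = (21*225)*68 = 4725*68 = 321300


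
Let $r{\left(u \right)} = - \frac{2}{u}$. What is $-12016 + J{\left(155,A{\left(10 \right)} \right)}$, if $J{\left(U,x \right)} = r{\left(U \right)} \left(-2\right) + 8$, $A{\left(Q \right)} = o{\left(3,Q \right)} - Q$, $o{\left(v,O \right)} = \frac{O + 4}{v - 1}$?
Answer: $- \frac{1861236}{155} \approx -12008.0$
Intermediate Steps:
$o{\left(v,O \right)} = \frac{4 + O}{-1 + v}$
$A{\left(Q \right)} = 2 - \frac{Q}{2}$ ($A{\left(Q \right)} = \frac{4 + Q}{-1 + 3} - Q = \frac{4 + Q}{2} - Q = \left(2 + \frac{Q}{2}\right) - Q = 2 - \frac{Q}{2}$)
$J{\left(U,x \right)} = 8 + \frac{4}{U}$ ($J{\left(U,x \right)} = - \frac{2}{U} \left(-2\right) + 8 = \frac{4}{U} + 8 = 8 + \frac{4}{U}$)
$-12016 + J{\left(155,A{\left(10 \right)} \right)} = -12016 + \left(8 + \frac{4}{155}\right) = -12016 + \frac{1244}{155} = - \frac{1861236}{155}$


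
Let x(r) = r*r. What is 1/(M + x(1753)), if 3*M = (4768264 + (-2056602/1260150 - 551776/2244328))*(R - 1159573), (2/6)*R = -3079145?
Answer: -5701995825/94226716841061411467279 ≈ -6.0514e-14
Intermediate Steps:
R = -9237435 (R = 3*(-3079145) = -9237435)
x(r) = r²
M = -94226734363345899654704/5701995825 (M = ((4768264 + (-2056602/1260150 - 551776/2244328))*(-9237435 - 1159573))/3 = ((4768264 + (-2056602*1/1260150 - 551776*1/2244328))*(-10397008))/3 = ((4768264 + (-11057/6775 - 68972/280541))*(-10397008))/3 = ((4768264 - 3569227137/1900665275)*(-10397008))/3 = ((9062870237605463/1900665275)*(-10397008))/3 = (⅓)*(-94226734363345899654704/1900665275) = -94226734363345899654704/5701995825 ≈ -1.6525e+13)
1/(M + x(1753)) = 1/(-94226734363345899654704/5701995825 + 1753²) = 1/(-94226734363345899654704/5701995825 + 3073009) = 1/(-94226716841061411467279/5701995825) = -5701995825/94226716841061411467279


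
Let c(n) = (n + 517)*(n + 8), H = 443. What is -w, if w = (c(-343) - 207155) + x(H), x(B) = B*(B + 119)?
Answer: 16479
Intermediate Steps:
x(B) = B*(119 + B)
c(n) = (8 + n)*(517 + n) (c(n) = (517 + n)*(8 + n) = (8 + n)*(517 + n))
w = -16479 (w = ((4136 + (-343)² + 525*(-343)) - 207155) + 443*(119 + 443) = ((4136 + 117649 - 180075) - 207155) + 443*562 = (-58290 - 207155) + 248966 = -265445 + 248966 = -16479)
-w = -1*(-16479) = 16479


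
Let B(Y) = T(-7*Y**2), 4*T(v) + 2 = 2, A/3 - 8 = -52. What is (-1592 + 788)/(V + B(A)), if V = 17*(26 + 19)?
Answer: -268/255 ≈ -1.0510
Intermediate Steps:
A = -132 (A = 24 + 3*(-52) = 24 - 156 = -132)
V = 765 (V = 17*45 = 765)
T(v) = 0 (T(v) = -1/2 + (1/4)*2 = -1/2 + 1/2 = 0)
B(Y) = 0
(-1592 + 788)/(V + B(A)) = (-1592 + 788)/(765 + 0) = -804/765 = -804*1/765 = -268/255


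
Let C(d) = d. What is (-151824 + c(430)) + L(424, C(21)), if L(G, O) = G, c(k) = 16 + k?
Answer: -150954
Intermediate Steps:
(-151824 + c(430)) + L(424, C(21)) = (-151824 + (16 + 430)) + 424 = (-151824 + 446) + 424 = -151378 + 424 = -150954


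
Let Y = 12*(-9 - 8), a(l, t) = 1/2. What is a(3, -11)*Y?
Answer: -102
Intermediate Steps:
a(l, t) = ½
Y = -204 (Y = 12*(-17) = -204)
a(3, -11)*Y = (½)*(-204) = -102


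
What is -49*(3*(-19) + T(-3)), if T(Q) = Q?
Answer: 2940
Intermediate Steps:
-49*(3*(-19) + T(-3)) = -49*(3*(-19) - 3) = -49*(-57 - 3) = -49*(-60) = 2940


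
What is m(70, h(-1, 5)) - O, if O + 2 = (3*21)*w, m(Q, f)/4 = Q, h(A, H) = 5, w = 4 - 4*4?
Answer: 1038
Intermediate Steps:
w = -12 (w = 4 - 16 = -12)
m(Q, f) = 4*Q
O = -758 (O = -2 + (3*21)*(-12) = -2 + 63*(-12) = -2 - 756 = -758)
m(70, h(-1, 5)) - O = 4*70 - 1*(-758) = 280 + 758 = 1038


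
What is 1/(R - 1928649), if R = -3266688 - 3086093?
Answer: -1/8281430 ≈ -1.2075e-7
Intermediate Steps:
R = -6352781
1/(R - 1928649) = 1/(-6352781 - 1928649) = 1/(-8281430) = -1/8281430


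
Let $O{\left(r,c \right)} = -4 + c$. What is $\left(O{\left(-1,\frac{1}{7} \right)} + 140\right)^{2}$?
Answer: $\frac{908209}{49} \approx 18535.0$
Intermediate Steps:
$\left(O{\left(-1,\frac{1}{7} \right)} + 140\right)^{2} = \left(\left(-4 + \frac{1}{7}\right) + 140\right)^{2} = \left(- \frac{27}{7} + 140\right)^{2} = \left(\frac{953}{7}\right)^{2} = \frac{908209}{49}$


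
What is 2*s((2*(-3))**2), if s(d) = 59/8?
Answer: 59/4 ≈ 14.750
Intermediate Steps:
s(d) = 59/8 (s(d) = 59*(1/8) = 59/8)
2*s((2*(-3))**2) = 2*(59/8) = 59/4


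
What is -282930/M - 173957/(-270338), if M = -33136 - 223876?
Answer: 15149470853/8685013757 ≈ 1.7443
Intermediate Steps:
M = -257012
-282930/M - 173957/(-270338) = -282930/(-257012) - 173957/(-270338) = -282930*(-1/257012) - 173957*(-1/270338) = 141465/128506 + 173957/270338 = 15149470853/8685013757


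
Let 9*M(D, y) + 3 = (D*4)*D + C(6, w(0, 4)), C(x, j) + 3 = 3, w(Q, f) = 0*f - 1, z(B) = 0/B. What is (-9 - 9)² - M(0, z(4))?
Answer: 973/3 ≈ 324.33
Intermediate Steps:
z(B) = 0
w(Q, f) = -1 (w(Q, f) = 0 - 1 = -1)
C(x, j) = 0 (C(x, j) = -3 + 3 = 0)
M(D, y) = -⅓ + 4*D²/9 (M(D, y) = -⅓ + ((D*4)*D + 0)/9 = -⅓ + ((4*D)*D + 0)/9 = -⅓ + (4*D² + 0)/9 = -⅓ + (4*D²)/9 = -⅓ + 4*D²/9)
(-9 - 9)² - M(0, z(4)) = (-9 - 9)² - (-⅓ + (4/9)*0²) = (-18)² - (-⅓ + (4/9)*0) = 324 - (-⅓ + 0) = 324 - 1*(-⅓) = 324 + ⅓ = 973/3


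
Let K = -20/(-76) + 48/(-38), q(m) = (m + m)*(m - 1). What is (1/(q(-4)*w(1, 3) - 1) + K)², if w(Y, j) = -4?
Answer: 26244/25921 ≈ 1.0125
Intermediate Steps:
q(m) = 2*m*(-1 + m) (q(m) = (2*m)*(-1 + m) = 2*m*(-1 + m))
K = -1 (K = -20*(-1/76) + 48*(-1/38) = 5/19 - 24/19 = -1)
(1/(q(-4)*w(1, 3) - 1) + K)² = (1/((2*(-4)*(-1 - 4))*(-4) - 1) - 1)² = (1/((2*(-4)*(-5))*(-4) - 1) - 1)² = (1/(40*(-4) - 1) - 1)² = (1/(-160 - 1) - 1)² = (1/(-161) - 1)² = (-1/161 - 1)² = (-162/161)² = 26244/25921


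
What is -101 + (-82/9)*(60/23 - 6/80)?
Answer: -57079/460 ≈ -124.08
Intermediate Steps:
-101 + (-82/9)*(60/23 - 6/80) = -101 + (-82*⅑)*(60*(1/23) - 6*1/80) = -101 - 82*(60/23 - 3/40)/9 = -101 - 82/9*2331/920 = -101 - 10619/460 = -57079/460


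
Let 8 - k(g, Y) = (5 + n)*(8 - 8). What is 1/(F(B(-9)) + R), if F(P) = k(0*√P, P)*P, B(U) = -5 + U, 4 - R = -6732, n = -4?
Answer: 1/6624 ≈ 0.00015097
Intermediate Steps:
R = 6736 (R = 4 - 1*(-6732) = 4 + 6732 = 6736)
k(g, Y) = 8 (k(g, Y) = 8 - (5 - 4)*(8 - 8) = 8 - 0 = 8 - 1*0 = 8 + 0 = 8)
F(P) = 8*P
1/(F(B(-9)) + R) = 1/(8*(-5 - 9) + 6736) = 1/(8*(-14) + 6736) = 1/(-112 + 6736) = 1/6624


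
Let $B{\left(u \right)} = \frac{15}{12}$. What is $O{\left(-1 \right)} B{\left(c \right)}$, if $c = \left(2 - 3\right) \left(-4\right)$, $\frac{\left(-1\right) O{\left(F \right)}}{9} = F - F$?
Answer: $0$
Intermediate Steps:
$O{\left(F \right)} = 0$ ($O{\left(F \right)} = - 9 \left(F - F\right) = \left(-9\right) 0 = 0$)
$c = 4$ ($c = \left(-1\right) \left(-4\right) = 4$)
$B{\left(u \right)} = \frac{5}{4}$ ($B{\left(u \right)} = 15 \cdot \frac{1}{12} = \frac{5}{4}$)
$O{\left(-1 \right)} B{\left(c \right)} = 0 \cdot \frac{5}{4} = 0$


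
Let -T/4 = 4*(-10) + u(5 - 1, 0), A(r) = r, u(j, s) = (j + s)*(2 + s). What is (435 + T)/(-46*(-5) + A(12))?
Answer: 563/242 ≈ 2.3264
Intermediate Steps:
u(j, s) = (2 + s)*(j + s)
T = 128 (T = -4*(4*(-10) + (0**2 + 2*(5 - 1) + 2*0 + (5 - 1)*0)) = -4*(-40 + (0 + 2*4 + 0 + 4*0)) = -4*(-40 + (0 + 8 + 0 + 0)) = -4*(-40 + 8) = -4*(-32) = 128)
(435 + T)/(-46*(-5) + A(12)) = (435 + 128)/(-46*(-5) + 12) = 563/(230 + 12) = 563/242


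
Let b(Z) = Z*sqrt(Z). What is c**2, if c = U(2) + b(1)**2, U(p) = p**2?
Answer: 25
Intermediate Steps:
b(Z) = Z**(3/2)
c = 5 (c = 2**2 + (1**(3/2))**2 = 4 + 1**2 = 4 + 1 = 5)
c**2 = 5**2 = 25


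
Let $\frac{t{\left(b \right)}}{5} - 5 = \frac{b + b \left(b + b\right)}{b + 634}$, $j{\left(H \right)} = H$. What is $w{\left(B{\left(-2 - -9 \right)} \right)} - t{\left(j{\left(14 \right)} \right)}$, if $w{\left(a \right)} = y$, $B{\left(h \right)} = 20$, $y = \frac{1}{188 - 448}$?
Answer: $- \frac{148139}{5265} \approx -28.137$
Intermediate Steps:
$y = - \frac{1}{260}$ ($y = \frac{1}{-260} = - \frac{1}{260} \approx -0.0038462$)
$t{\left(b \right)} = 25 + \frac{5 \left(b + 2 b^{2}\right)}{634 + b}$ ($t{\left(b \right)} = 25 + 5 \frac{b + b \left(b + b\right)}{b + 634} = 25 + 5 \frac{b + b 2 b}{634 + b} = 25 + 5 \frac{b + 2 b^{2}}{634 + b} = 25 + \frac{5 \left(b + 2 b^{2}\right)}{634 + b}$)
$w{\left(a \right)} = - \frac{1}{260}$
$w{\left(B{\left(-2 - -9 \right)} \right)} - t{\left(j{\left(14 \right)} \right)} = - \frac{1}{260} - \frac{10 \left(1585 + 14^{2} + 3 \cdot 14\right)}{634 + 14} = - \frac{1}{260} - \frac{10 \left(1585 + 196 + 42\right)}{648} = - \frac{1}{260} - 10 \cdot \frac{1}{648} \cdot 1823 = - \frac{1}{260} - \frac{9115}{324} = - \frac{148139}{5265}$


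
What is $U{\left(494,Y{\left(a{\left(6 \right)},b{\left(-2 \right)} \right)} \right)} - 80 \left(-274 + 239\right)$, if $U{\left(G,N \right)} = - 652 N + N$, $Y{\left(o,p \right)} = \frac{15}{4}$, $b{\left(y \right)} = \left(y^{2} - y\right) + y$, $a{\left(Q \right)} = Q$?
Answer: $\frac{1435}{4} \approx 358.75$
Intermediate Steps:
$b{\left(y \right)} = y^{2}$
$Y{\left(o,p \right)} = \frac{15}{4}$ ($Y{\left(o,p \right)} = 15 \cdot \frac{1}{4} = \frac{15}{4}$)
$U{\left(G,N \right)} = - 651 N$
$U{\left(494,Y{\left(a{\left(6 \right)},b{\left(-2 \right)} \right)} \right)} - 80 \left(-274 + 239\right) = \left(-651\right) \frac{15}{4} - 80 \left(-274 + 239\right) = - \frac{9765}{4} - -2800 = - \frac{9765}{4} + 2800 = \frac{1435}{4}$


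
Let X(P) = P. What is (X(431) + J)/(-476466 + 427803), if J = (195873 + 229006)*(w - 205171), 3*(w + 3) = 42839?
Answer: 243320979064/145989 ≈ 1.6667e+6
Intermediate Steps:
w = 42830/3 (w = -3 + (⅓)*42839 = -3 + 42839/3 = 42830/3 ≈ 14277.)
J = -243320980357/3 (J = (195873 + 229006)*(42830/3 - 205171) = 424879*(-572683/3) = -243320980357/3 ≈ -8.1107e+10)
(X(431) + J)/(-476466 + 427803) = (431 - 243320980357/3)/(-476466 + 427803) = -243320979064/3/(-48663) = -243320979064/3*(-1/48663) = 243320979064/145989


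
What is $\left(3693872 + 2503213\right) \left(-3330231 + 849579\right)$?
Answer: $-15372811299420$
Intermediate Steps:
$\left(3693872 + 2503213\right) \left(-3330231 + 849579\right) = 6197085 \left(-2480652\right) = -15372811299420$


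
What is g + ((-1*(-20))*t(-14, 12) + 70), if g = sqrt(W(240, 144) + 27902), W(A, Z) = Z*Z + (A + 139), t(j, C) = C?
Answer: 310 + sqrt(49017) ≈ 531.40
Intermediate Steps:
W(A, Z) = 139 + A + Z**2 (W(A, Z) = Z**2 + (139 + A) = 139 + A + Z**2)
g = sqrt(49017) (g = sqrt((139 + 240 + 144**2) + 27902) = sqrt((139 + 240 + 20736) + 27902) = sqrt(21115 + 27902) = sqrt(49017) ≈ 221.40)
g + ((-1*(-20))*t(-14, 12) + 70) = sqrt(49017) + (-1*(-20)*12 + 70) = sqrt(49017) + (20*12 + 70) = sqrt(49017) + (240 + 70) = sqrt(49017) + 310 = 310 + sqrt(49017)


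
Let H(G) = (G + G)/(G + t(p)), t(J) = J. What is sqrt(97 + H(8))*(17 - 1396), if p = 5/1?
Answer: -1379*sqrt(16601)/13 ≈ -13667.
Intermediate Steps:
p = 5 (p = 5*1 = 5)
H(G) = 2*G/(5 + G) (H(G) = (G + G)/(G + 5) = (2*G)/(5 + G) = 2*G/(5 + G))
sqrt(97 + H(8))*(17 - 1396) = sqrt(97 + 2*8/(5 + 8))*(17 - 1396) = sqrt(97 + 2*8/13)*(-1379) = sqrt(97 + 2*8*(1/13))*(-1379) = sqrt(97 + 16/13)*(-1379) = sqrt(1277/13)*(-1379) = (sqrt(16601)/13)*(-1379) = -1379*sqrt(16601)/13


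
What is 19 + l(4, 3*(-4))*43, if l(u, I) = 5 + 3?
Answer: 363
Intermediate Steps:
l(u, I) = 8
19 + l(4, 3*(-4))*43 = 19 + 8*43 = 19 + 344 = 363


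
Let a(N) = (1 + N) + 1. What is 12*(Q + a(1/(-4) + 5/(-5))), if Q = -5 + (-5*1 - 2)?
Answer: -135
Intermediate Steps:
a(N) = 2 + N
Q = -12 (Q = -5 + (-5 - 2) = -5 - 7 = -12)
12*(Q + a(1/(-4) + 5/(-5))) = 12*(-12 + (2 + (1/(-4) + 5/(-5)))) = 12*(-12 + (2 + (1*(-1/4) + 5*(-1/5)))) = 12*(-12 + (2 + (-1/4 - 1))) = 12*(-12 + (2 - 5/4)) = 12*(-12 + 3/4) = 12*(-45/4) = -135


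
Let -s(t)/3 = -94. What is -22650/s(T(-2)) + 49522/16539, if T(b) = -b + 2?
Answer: -60107191/777333 ≈ -77.325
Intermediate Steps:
T(b) = 2 - b
s(t) = 282 (s(t) = -3*(-94) = 282)
-22650/s(T(-2)) + 49522/16539 = -22650/282 + 49522/16539 = -22650*1/282 + 49522*(1/16539) = -3775/47 + 49522/16539 = -60107191/777333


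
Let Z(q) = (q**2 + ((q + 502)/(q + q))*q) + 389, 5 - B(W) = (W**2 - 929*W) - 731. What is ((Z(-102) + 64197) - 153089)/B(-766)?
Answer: 77899/1297634 ≈ 0.060032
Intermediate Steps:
B(W) = 736 - W**2 + 929*W (B(W) = 5 - ((W**2 - 929*W) - 731) = 5 - (-731 + W**2 - 929*W) = 5 + (731 - W**2 + 929*W) = 736 - W**2 + 929*W)
Z(q) = 640 + q**2 + q/2 (Z(q) = (q**2 + ((502 + q)/((2*q)))*q) + 389 = (q**2 + ((502 + q)*(1/(2*q)))*q) + 389 = (q**2 + ((502 + q)/(2*q))*q) + 389 = (q**2 + (251 + q/2)) + 389 = (251 + q**2 + q/2) + 389 = 640 + q**2 + q/2)
((Z(-102) + 64197) - 153089)/B(-766) = (((640 + (-102)**2 + (1/2)*(-102)) + 64197) - 153089)/(736 - 1*(-766)**2 + 929*(-766)) = (((640 + 10404 - 51) + 64197) - 153089)/(736 - 1*586756 - 711614) = ((10993 + 64197) - 153089)/(736 - 586756 - 711614) = (75190 - 153089)/(-1297634) = -77899*(-1/1297634) = 77899/1297634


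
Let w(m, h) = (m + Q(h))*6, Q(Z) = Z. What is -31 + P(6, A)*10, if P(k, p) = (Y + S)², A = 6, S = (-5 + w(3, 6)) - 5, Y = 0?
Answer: 19329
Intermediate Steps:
w(m, h) = 6*h + 6*m (w(m, h) = (m + h)*6 = (h + m)*6 = 6*h + 6*m)
S = 44 (S = (-5 + (6*6 + 6*3)) - 5 = (-5 + (36 + 18)) - 5 = (-5 + 54) - 5 = 49 - 5 = 44)
P(k, p) = 1936 (P(k, p) = (0 + 44)² = 44² = 1936)
-31 + P(6, A)*10 = -31 + 1936*10 = -31 + 19360 = 19329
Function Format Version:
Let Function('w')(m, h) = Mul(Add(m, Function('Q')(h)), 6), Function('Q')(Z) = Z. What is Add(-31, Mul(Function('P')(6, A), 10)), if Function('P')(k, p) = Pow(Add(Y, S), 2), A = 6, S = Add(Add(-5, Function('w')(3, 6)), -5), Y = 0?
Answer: 19329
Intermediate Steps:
Function('w')(m, h) = Add(Mul(6, h), Mul(6, m)) (Function('w')(m, h) = Mul(Add(m, h), 6) = Mul(Add(h, m), 6) = Add(Mul(6, h), Mul(6, m)))
S = 44 (S = Add(Add(-5, Add(Mul(6, 6), Mul(6, 3))), -5) = Add(Add(-5, Add(36, 18)), -5) = Add(Add(-5, 54), -5) = Add(49, -5) = 44)
Function('P')(k, p) = 1936 (Function('P')(k, p) = Pow(Add(0, 44), 2) = Pow(44, 2) = 1936)
Add(-31, Mul(Function('P')(6, A), 10)) = Add(-31, Mul(1936, 10)) = Add(-31, 19360) = 19329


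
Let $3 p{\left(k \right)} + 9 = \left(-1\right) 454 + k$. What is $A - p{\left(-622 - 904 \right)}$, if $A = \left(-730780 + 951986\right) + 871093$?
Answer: $1092962$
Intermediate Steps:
$A = 1092299$ ($A = 221206 + 871093 = 1092299$)
$p{\left(k \right)} = - \frac{463}{3} + \frac{k}{3}$ ($p{\left(k \right)} = -3 + \frac{\left(-1\right) 454 + k}{3} = -3 + \frac{-454 + k}{3} = -3 + \left(- \frac{454}{3} + \frac{k}{3}\right) = - \frac{463}{3} + \frac{k}{3}$)
$A - p{\left(-622 - 904 \right)} = 1092299 - \left(- \frac{463}{3} + \frac{-622 - 904}{3}\right) = 1092299 - \left(- \frac{463}{3} + \frac{1}{3} \left(-1526\right)\right) = 1092299 - \left(- \frac{463}{3} - \frac{1526}{3}\right) = 1092299 - -663 = 1092299 + 663 = 1092962$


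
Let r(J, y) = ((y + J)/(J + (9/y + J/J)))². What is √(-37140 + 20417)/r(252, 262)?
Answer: 4395027025*I*√16723/18135470224 ≈ 31.339*I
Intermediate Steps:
r(J, y) = (J + y)²/(1 + J + 9/y)² (r(J, y) = ((J + y)/(J + (9/y + 1)))² = ((J + y)/(J + (1 + 9/y)))² = ((J + y)/(1 + J + 9/y))² = (J + y)²/(1 + J + 9/y)²)
√(-37140 + 20417)/r(252, 262) = √(-37140 + 20417)/((262²*(252 + 262)²/(9 + 262 + 252*262)²)) = √(-16723)/((68644*514²/(9 + 262 + 66024)²)) = (I*√16723)/((68644*264196/66295²)) = (I*√16723)/((68644*264196*(1/4395027025))) = (I*√16723)/(18135470224/4395027025) = (I*√16723)*(4395027025/18135470224) = 4395027025*I*√16723/18135470224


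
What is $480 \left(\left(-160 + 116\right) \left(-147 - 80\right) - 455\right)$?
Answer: $4575840$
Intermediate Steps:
$480 \left(\left(-160 + 116\right) \left(-147 - 80\right) - 455\right) = 480 \left(\left(-44\right) \left(-227\right) - 455\right) = 480 \left(9988 - 455\right) = 480 \cdot 9533 = 4575840$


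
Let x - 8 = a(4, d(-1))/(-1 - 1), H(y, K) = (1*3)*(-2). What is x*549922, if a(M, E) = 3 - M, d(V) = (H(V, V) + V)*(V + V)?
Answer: 4674337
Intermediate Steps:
H(y, K) = -6 (H(y, K) = 3*(-2) = -6)
d(V) = 2*V*(-6 + V) (d(V) = (-6 + V)*(V + V) = (-6 + V)*(2*V) = 2*V*(-6 + V))
x = 17/2 (x = 8 + (3 - 1*4)/(-1 - 1) = 8 + (3 - 4)/(-2) = 8 - 1*(-½) = 8 + ½ = 17/2 ≈ 8.5000)
x*549922 = (17/2)*549922 = 4674337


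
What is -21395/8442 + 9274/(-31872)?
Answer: -63349379/22421952 ≈ -2.8253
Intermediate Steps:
-21395/8442 + 9274/(-31872) = -21395*1/8442 + 9274*(-1/31872) = -21395/8442 - 4637/15936 = -63349379/22421952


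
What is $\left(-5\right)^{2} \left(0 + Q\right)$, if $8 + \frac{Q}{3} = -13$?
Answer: $-1575$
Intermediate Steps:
$Q = -63$ ($Q = -24 + 3 \left(-13\right) = -24 - 39 = -63$)
$\left(-5\right)^{2} \left(0 + Q\right) = \left(-5\right)^{2} \left(0 - 63\right) = 25 \left(-63\right) = -1575$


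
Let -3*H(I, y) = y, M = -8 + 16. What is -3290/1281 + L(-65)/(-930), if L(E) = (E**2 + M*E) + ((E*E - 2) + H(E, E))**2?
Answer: -9894785461/510570 ≈ -19380.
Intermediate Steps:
M = 8
H(I, y) = -y/3
L(E) = E**2 + (-2 + E**2 - E/3)**2 + 8*E (L(E) = (E**2 + 8*E) + ((E*E - 2) - E/3)**2 = (E**2 + 8*E) + ((E**2 - 2) - E/3)**2 = (E**2 + 8*E) + ((-2 + E**2) - E/3)**2 = (E**2 + 8*E) + (-2 + E**2 - E/3)**2 = E**2 + (-2 + E**2 - E/3)**2 + 8*E)
-3290/1281 + L(-65)/(-930) = -3290/1281 + ((-65)**2 + 8*(-65) + (6 - 65 - 3*(-65)**2)**2/9)/(-930) = -3290*1/1281 + (4225 - 520 + (6 - 65 - 3*4225)**2/9)*(-1/930) = -470/183 + (4225 - 520 + (6 - 65 - 12675)**2/9)*(-1/930) = -470/183 + (4225 - 520 + (1/9)*(-12734)**2)*(-1/930) = -470/183 + (4225 - 520 + (1/9)*162154756)*(-1/930) = -470/183 + (4225 - 520 + 162154756/9)*(-1/930) = -470/183 + (162188101/9)*(-1/930) = -470/183 - 162188101/8370 = -9894785461/510570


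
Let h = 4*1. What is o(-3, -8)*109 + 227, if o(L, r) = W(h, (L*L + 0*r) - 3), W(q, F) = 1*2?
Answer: 445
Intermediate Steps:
h = 4
W(q, F) = 2
o(L, r) = 2
o(-3, -8)*109 + 227 = 2*109 + 227 = 218 + 227 = 445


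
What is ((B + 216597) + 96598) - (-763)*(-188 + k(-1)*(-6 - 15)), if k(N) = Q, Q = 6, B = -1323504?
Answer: -1249891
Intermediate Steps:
k(N) = 6
((B + 216597) + 96598) - (-763)*(-188 + k(-1)*(-6 - 15)) = ((-1323504 + 216597) + 96598) - (-763)*(-188 + 6*(-6 - 15)) = (-1106907 + 96598) - (-763)*(-188 + 6*(-21)) = -1010309 - (-763)*(-188 - 126) = -1010309 - (-763)*(-314) = -1010309 - 1*239582 = -1010309 - 239582 = -1249891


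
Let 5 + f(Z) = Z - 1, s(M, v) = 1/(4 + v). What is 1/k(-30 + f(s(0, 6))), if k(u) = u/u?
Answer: 1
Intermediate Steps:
f(Z) = -6 + Z (f(Z) = -5 + (Z - 1) = -5 + (-1 + Z) = -6 + Z)
k(u) = 1
1/k(-30 + f(s(0, 6))) = 1/1 = 1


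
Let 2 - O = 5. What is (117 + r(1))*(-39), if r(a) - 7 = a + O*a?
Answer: -4758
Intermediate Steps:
O = -3 (O = 2 - 1*5 = 2 - 5 = -3)
r(a) = 7 - 2*a (r(a) = 7 + (a - 3*a) = 7 - 2*a)
(117 + r(1))*(-39) = (117 + (7 - 2*1))*(-39) = (117 + (7 - 2))*(-39) = (117 + 5)*(-39) = 122*(-39) = -4758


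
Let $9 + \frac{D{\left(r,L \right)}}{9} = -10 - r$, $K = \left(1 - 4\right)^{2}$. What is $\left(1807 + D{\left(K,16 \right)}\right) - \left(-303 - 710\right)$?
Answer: $2568$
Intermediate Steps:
$K = 9$ ($K = \left(-3\right)^{2} = 9$)
$D{\left(r,L \right)} = -171 - 9 r$ ($D{\left(r,L \right)} = -81 + 9 \left(-10 - r\right) = -81 - \left(90 + 9 r\right) = -171 - 9 r$)
$\left(1807 + D{\left(K,16 \right)}\right) - \left(-303 - 710\right) = \left(1807 - 252\right) - \left(-303 - 710\right) = \left(1807 - 252\right) + \left(303 - -710\right) = \left(1807 - 252\right) + \left(303 + 710\right) = 1555 + 1013 = 2568$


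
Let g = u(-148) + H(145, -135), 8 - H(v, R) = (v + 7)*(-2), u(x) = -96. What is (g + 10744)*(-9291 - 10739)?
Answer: -219528800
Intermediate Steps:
H(v, R) = 22 + 2*v (H(v, R) = 8 - (v + 7)*(-2) = 8 - (7 + v)*(-2) = 8 - (-14 - 2*v) = 8 + (14 + 2*v) = 22 + 2*v)
g = 216 (g = -96 + (22 + 2*145) = -96 + (22 + 290) = -96 + 312 = 216)
(g + 10744)*(-9291 - 10739) = (216 + 10744)*(-9291 - 10739) = 10960*(-20030) = -219528800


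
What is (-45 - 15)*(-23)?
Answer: 1380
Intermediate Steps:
(-45 - 15)*(-23) = -60*(-23) = 1380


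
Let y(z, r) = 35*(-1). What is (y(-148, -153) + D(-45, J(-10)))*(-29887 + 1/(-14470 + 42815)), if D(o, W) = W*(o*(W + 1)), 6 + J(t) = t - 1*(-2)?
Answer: 1393556838030/5669 ≈ 2.4582e+8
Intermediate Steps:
J(t) = -4 + t (J(t) = -6 + (t - 1*(-2)) = -6 + (t + 2) = -6 + (2 + t) = -4 + t)
y(z, r) = -35
D(o, W) = W*o*(1 + W) (D(o, W) = W*(o*(1 + W)) = W*o*(1 + W))
(y(-148, -153) + D(-45, J(-10)))*(-29887 + 1/(-14470 + 42815)) = (-35 + (-4 - 10)*(-45)*(1 + (-4 - 10)))*(-29887 + 1/(-14470 + 42815)) = (-35 - 14*(-45)*(1 - 14))*(-29887 + 1/28345) = (-35 - 14*(-45)*(-13))*(-29887 + 1/28345) = (-35 - 8190)*(-847147014/28345) = -8225*(-847147014/28345) = 1393556838030/5669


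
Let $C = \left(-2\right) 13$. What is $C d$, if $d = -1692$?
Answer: $43992$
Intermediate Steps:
$C = -26$
$C d = \left(-26\right) \left(-1692\right) = 43992$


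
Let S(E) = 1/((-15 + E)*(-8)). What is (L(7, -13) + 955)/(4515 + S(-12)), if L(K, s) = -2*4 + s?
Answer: 201744/975241 ≈ 0.20687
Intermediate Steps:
L(K, s) = -8 + s
S(E) = -1/(8*(-15 + E)) (S(E) = -1/8/(-15 + E) = -1/(8*(-15 + E)))
(L(7, -13) + 955)/(4515 + S(-12)) = ((-8 - 13) + 955)/(4515 - 1/(-120 + 8*(-12))) = (-21 + 955)/(4515 - 1/(-120 - 96)) = 934/(4515 - 1/(-216)) = 934/(4515 - 1*(-1/216)) = 934/(4515 + 1/216) = 934/(975241/216) = 934*(216/975241) = 201744/975241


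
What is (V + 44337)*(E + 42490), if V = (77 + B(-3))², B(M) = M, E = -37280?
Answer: 259525730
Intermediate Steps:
V = 5476 (V = (77 - 3)² = 74² = 5476)
(V + 44337)*(E + 42490) = (5476 + 44337)*(-37280 + 42490) = 49813*5210 = 259525730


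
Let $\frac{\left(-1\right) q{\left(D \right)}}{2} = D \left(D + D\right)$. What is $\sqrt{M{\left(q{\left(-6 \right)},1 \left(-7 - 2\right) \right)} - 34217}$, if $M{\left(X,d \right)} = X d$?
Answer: $i \sqrt{32921} \approx 181.44 i$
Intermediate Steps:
$q{\left(D \right)} = - 4 D^{2}$ ($q{\left(D \right)} = - 2 D \left(D + D\right) = - 2 D 2 D = - 2 \cdot 2 D^{2} = - 4 D^{2}$)
$\sqrt{M{\left(q{\left(-6 \right)},1 \left(-7 - 2\right) \right)} - 34217} = \sqrt{- 4 \left(-6\right)^{2} \cdot 1 \left(-7 - 2\right) - 34217} = \sqrt{\left(-4\right) 36 \cdot 1 \left(-9\right) - 34217} = \sqrt{\left(-144\right) \left(-9\right) - 34217} = \sqrt{1296 - 34217} = \sqrt{-32921} = i \sqrt{32921}$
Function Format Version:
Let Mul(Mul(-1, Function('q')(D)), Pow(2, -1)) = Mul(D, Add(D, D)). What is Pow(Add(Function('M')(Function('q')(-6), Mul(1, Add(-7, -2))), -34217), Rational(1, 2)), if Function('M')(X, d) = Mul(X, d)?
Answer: Mul(I, Pow(32921, Rational(1, 2))) ≈ Mul(181.44, I)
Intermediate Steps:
Function('q')(D) = Mul(-4, Pow(D, 2)) (Function('q')(D) = Mul(-2, Mul(D, Add(D, D))) = Mul(-2, Mul(D, Mul(2, D))) = Mul(-2, Mul(2, Pow(D, 2))) = Mul(-4, Pow(D, 2)))
Pow(Add(Function('M')(Function('q')(-6), Mul(1, Add(-7, -2))), -34217), Rational(1, 2)) = Pow(Add(Mul(Mul(-4, Pow(-6, 2)), Mul(1, Add(-7, -2))), -34217), Rational(1, 2)) = Pow(Add(Mul(Mul(-4, 36), Mul(1, -9)), -34217), Rational(1, 2)) = Pow(Add(Mul(-144, -9), -34217), Rational(1, 2)) = Pow(Add(1296, -34217), Rational(1, 2)) = Pow(-32921, Rational(1, 2)) = Mul(I, Pow(32921, Rational(1, 2)))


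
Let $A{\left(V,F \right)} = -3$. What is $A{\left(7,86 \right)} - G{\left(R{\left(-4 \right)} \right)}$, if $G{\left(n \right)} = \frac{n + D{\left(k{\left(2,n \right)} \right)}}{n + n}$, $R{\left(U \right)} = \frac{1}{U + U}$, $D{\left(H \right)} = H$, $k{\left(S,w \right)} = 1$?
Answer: $\frac{1}{2} \approx 0.5$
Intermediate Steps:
$R{\left(U \right)} = \frac{1}{2 U}$
$G{\left(n \right)} = \frac{1 + n}{2 n}$ ($G{\left(n \right)} = \frac{n + 1}{n + n} = \frac{1 + n}{2 n}$)
$A{\left(7,86 \right)} - G{\left(R{\left(-4 \right)} \right)} = -3 - \frac{1 + \frac{1}{2 \left(-4\right)}}{2 \frac{1}{2 \left(-4\right)}} = -3 - \frac{1 + \frac{1}{2} \left(- \frac{1}{4}\right)}{2 \cdot \frac{1}{2} \left(- \frac{1}{4}\right)} = -3 - \frac{1 - \frac{1}{8}}{2 \left(- \frac{1}{8}\right)} = -3 - \frac{1}{2} \left(-8\right) \frac{7}{8} = -3 - - \frac{7}{2} = -3 + \frac{7}{2} = \frac{1}{2}$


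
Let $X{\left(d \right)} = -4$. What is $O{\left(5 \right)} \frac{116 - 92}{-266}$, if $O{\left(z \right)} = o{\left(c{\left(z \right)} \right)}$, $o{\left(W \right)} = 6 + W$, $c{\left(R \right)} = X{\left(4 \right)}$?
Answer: $- \frac{24}{133} \approx -0.18045$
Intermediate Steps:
$c{\left(R \right)} = -4$
$O{\left(z \right)} = 2$ ($O{\left(z \right)} = 6 - 4 = 2$)
$O{\left(5 \right)} \frac{116 - 92}{-266} = 2 \frac{116 - 92}{-266} = 2 \left(116 - 92\right) \left(- \frac{1}{266}\right) = 2 \cdot 24 \left(- \frac{1}{266}\right) = 2 \left(- \frac{12}{133}\right) = - \frac{24}{133}$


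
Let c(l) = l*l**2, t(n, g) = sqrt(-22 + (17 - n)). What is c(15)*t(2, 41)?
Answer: 3375*I*sqrt(7) ≈ 8929.4*I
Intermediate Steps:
t(n, g) = sqrt(-5 - n)
c(l) = l**3
c(15)*t(2, 41) = 15**3*sqrt(-5 - 1*2) = 3375*sqrt(-5 - 2) = 3375*sqrt(-7) = 3375*(I*sqrt(7)) = 3375*I*sqrt(7)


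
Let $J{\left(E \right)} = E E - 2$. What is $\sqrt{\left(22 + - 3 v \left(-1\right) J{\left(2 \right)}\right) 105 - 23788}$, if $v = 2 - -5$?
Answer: $2 i \sqrt{4267} \approx 130.64 i$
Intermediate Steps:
$v = 7$ ($v = 2 + 5 = 7$)
$J{\left(E \right)} = -2 + E^{2}$ ($J{\left(E \right)} = E^{2} - 2 = -2 + E^{2}$)
$\sqrt{\left(22 + - 3 v \left(-1\right) J{\left(2 \right)}\right) 105 - 23788} = \sqrt{\left(22 + - 3 \cdot 7 \left(-1\right) \left(-2 + 2^{2}\right)\right) 105 - 23788} = \sqrt{\left(22 + \left(-3\right) \left(-7\right) \left(-2 + 4\right)\right) 105 - 23788} = \sqrt{\left(22 + 21 \cdot 2\right) 105 - 23788} = \sqrt{\left(22 + 42\right) 105 - 23788} = \sqrt{64 \cdot 105 - 23788} = \sqrt{6720 - 23788} = \sqrt{-17068} = 2 i \sqrt{4267}$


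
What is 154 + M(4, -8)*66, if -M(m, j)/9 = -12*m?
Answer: 28666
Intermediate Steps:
M(m, j) = 108*m (M(m, j) = -(-108)*m = 108*m)
154 + M(4, -8)*66 = 154 + (108*4)*66 = 154 + 432*66 = 154 + 28512 = 28666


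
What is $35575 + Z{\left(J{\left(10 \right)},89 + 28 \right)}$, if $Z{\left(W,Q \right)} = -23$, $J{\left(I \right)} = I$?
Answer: $35552$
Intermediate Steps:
$35575 + Z{\left(J{\left(10 \right)},89 + 28 \right)} = 35575 - 23 = 35552$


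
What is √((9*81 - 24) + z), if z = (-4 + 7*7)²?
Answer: √2730 ≈ 52.249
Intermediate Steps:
z = 2025 (z = (-4 + 49)² = 45² = 2025)
√((9*81 - 24) + z) = √((9*81 - 24) + 2025) = √((729 - 24) + 2025) = √(705 + 2025) = √2730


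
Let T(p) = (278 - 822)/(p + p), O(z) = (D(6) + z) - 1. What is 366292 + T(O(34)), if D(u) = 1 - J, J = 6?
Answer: 2563976/7 ≈ 3.6628e+5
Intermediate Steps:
D(u) = -5 (D(u) = 1 - 1*6 = 1 - 6 = -5)
O(z) = -6 + z (O(z) = (-5 + z) - 1 = -6 + z)
T(p) = -272/p (T(p) = -544*1/(2*p) = -272/p)
366292 + T(O(34)) = 366292 - 272/(-6 + 34) = 366292 - 272/28 = 366292 - 272*1/28 = 366292 - 68/7 = 2563976/7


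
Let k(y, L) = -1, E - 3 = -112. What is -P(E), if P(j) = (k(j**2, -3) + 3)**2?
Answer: -4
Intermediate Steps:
E = -109 (E = 3 - 112 = -109)
P(j) = 4 (P(j) = (-1 + 3)**2 = 2**2 = 4)
-P(E) = -1*4 = -4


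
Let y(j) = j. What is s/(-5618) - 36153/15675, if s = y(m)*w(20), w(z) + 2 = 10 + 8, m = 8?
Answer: -34185659/14677025 ≈ -2.3292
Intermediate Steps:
w(z) = 16 (w(z) = -2 + (10 + 8) = -2 + 18 = 16)
s = 128 (s = 8*16 = 128)
s/(-5618) - 36153/15675 = 128/(-5618) - 36153/15675 = 128*(-1/5618) - 36153*1/15675 = -64/2809 - 12051/5225 = -34185659/14677025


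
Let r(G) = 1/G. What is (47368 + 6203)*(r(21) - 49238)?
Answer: -2637726347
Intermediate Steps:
(47368 + 6203)*(r(21) - 49238) = (47368 + 6203)*(1/21 - 49238) = 53571*(1/21 - 49238) = 53571*(-1033997/21) = -2637726347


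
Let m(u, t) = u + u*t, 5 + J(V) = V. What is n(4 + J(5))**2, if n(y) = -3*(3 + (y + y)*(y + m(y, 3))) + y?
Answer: 235225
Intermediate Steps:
J(V) = -5 + V
m(u, t) = u + t*u
n(y) = -9 + y - 30*y**2 (n(y) = -3*(3 + (y + y)*(y + y*(1 + 3))) + y = -3*(3 + (2*y)*(y + y*4)) + y = -3*(3 + (2*y)*(y + 4*y)) + y = -3*(3 + (2*y)*(5*y)) + y = -3*(3 + 10*y**2) + y = (-9 - 30*y**2) + y = -9 + y - 30*y**2)
n(4 + J(5))**2 = (-9 + (4 + (-5 + 5)) - 30*(4 + (-5 + 5))**2)**2 = (-9 + (4 + 0) - 30*(4 + 0)**2)**2 = (-9 + 4 - 30*4**2)**2 = (-9 + 4 - 30*16)**2 = (-9 + 4 - 480)**2 = (-485)**2 = 235225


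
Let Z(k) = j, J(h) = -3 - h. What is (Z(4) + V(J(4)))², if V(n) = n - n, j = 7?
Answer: 49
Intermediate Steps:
Z(k) = 7
V(n) = 0
(Z(4) + V(J(4)))² = (7 + 0)² = 7² = 49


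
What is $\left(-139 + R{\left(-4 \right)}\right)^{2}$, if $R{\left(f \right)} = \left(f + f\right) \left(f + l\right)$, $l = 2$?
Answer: $15129$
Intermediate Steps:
$R{\left(f \right)} = 2 f \left(2 + f\right)$ ($R{\left(f \right)} = \left(f + f\right) \left(f + 2\right) = 2 f \left(2 + f\right)$)
$\left(-139 + R{\left(-4 \right)}\right)^{2} = \left(-139 + 2 \left(-4\right) \left(2 - 4\right)\right)^{2} = \left(-139 + 2 \left(-4\right) \left(-2\right)\right)^{2} = \left(-139 + 16\right)^{2} = \left(-123\right)^{2} = 15129$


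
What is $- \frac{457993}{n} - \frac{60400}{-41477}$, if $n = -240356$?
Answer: $\frac{33513678061}{9969245812} \approx 3.3617$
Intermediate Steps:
$- \frac{457993}{n} - \frac{60400}{-41477} = - \frac{457993}{-240356} - \frac{60400}{-41477} = \left(-457993\right) \left(- \frac{1}{240356}\right) - - \frac{60400}{41477} = \frac{457993}{240356} + \frac{60400}{41477} = \frac{33513678061}{9969245812}$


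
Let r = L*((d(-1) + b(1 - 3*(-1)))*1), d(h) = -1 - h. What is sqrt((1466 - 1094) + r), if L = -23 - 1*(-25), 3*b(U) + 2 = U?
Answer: 4*sqrt(210)/3 ≈ 19.322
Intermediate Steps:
b(U) = -2/3 + U/3
L = 2 (L = -23 + 25 = 2)
r = 4/3 (r = 2*(((-1 - 1*(-1)) + (-2/3 + (1 - 3*(-1))/3))*1) = 2*(((-1 + 1) + (-2/3 + (1 + 3)/3))*1) = 2*((0 + (-2/3 + (1/3)*4))*1) = 2*((0 + (-2/3 + 4/3))*1) = 2*((0 + 2/3)*1) = 2*((2/3)*1) = 2*(2/3) = 4/3 ≈ 1.3333)
sqrt((1466 - 1094) + r) = sqrt((1466 - 1094) + 4/3) = sqrt(372 + 4/3) = sqrt(1120/3) = 4*sqrt(210)/3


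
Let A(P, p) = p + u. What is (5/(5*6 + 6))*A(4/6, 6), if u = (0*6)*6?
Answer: ⅚ ≈ 0.83333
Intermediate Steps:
u = 0 (u = 0*6 = 0)
A(P, p) = p (A(P, p) = p + 0 = p)
(5/(5*6 + 6))*A(4/6, 6) = (5/(5*6 + 6))*6 = (5/(30 + 6))*6 = (5/36)*6 = ⅚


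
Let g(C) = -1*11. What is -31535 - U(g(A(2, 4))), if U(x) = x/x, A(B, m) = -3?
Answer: -31536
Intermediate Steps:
g(C) = -11
U(x) = 1
-31535 - U(g(A(2, 4))) = -31535 - 1*1 = -31535 - 1 = -31536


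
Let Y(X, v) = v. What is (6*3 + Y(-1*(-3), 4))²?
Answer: 484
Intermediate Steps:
(6*3 + Y(-1*(-3), 4))² = (6*3 + 4)² = (18 + 4)² = 22² = 484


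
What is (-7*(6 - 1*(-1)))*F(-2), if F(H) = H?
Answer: 98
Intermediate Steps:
(-7*(6 - 1*(-1)))*F(-2) = -7*(6 - 1*(-1))*(-2) = -7*(6 + 1)*(-2) = -7*7*(-2) = -49*(-2) = 98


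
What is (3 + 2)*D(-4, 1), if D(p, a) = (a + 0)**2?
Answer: 5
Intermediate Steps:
D(p, a) = a**2
(3 + 2)*D(-4, 1) = (3 + 2)*1**2 = 5*1 = 5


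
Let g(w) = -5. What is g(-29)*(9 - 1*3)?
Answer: -30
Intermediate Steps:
g(-29)*(9 - 1*3) = -5*(9 - 1*3) = -5*(9 - 3) = -5*6 = -30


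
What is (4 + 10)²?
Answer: 196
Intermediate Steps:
(4 + 10)² = 14² = 196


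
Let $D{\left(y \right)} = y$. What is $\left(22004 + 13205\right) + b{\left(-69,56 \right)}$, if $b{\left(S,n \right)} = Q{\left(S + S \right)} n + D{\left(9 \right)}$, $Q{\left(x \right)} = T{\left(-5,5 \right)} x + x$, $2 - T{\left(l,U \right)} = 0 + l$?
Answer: $-26606$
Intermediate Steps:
$T{\left(l,U \right)} = 2 - l$ ($T{\left(l,U \right)} = 2 - \left(0 + l\right) = 2 - l$)
$Q{\left(x \right)} = 8 x$ ($Q{\left(x \right)} = \left(2 - -5\right) x + x = \left(2 + 5\right) x + x = 7 x + x = 8 x$)
$b{\left(S,n \right)} = 9 + 16 S n$ ($b{\left(S,n \right)} = 8 \left(S + S\right) n + 9 = 8 \cdot 2 S n + 9 = 16 S n + 9 = 9 + 16 S n$)
$\left(22004 + 13205\right) + b{\left(-69,56 \right)} = \left(22004 + 13205\right) + \left(9 + 16 \left(-69\right) 56\right) = 35209 + \left(9 - 61824\right) = 35209 - 61815 = -26606$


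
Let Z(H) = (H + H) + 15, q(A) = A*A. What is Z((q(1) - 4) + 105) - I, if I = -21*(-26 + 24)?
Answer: 177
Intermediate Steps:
q(A) = A²
Z(H) = 15 + 2*H (Z(H) = 2*H + 15 = 15 + 2*H)
I = 42 (I = -21*(-2) = 42)
Z((q(1) - 4) + 105) - I = (15 + 2*((1² - 4) + 105)) - 1*42 = (15 + 2*((1 - 4) + 105)) - 42 = (15 + 2*(-3 + 105)) - 42 = (15 + 2*102) - 42 = (15 + 204) - 42 = 219 - 42 = 177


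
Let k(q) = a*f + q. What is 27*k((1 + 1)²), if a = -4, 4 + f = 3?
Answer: 216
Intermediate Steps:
f = -1 (f = -4 + 3 = -1)
k(q) = 4 + q (k(q) = -4*(-1) + q = 4 + q)
27*k((1 + 1)²) = 27*(4 + (1 + 1)²) = 27*(4 + 2²) = 27*(4 + 4) = 27*8 = 216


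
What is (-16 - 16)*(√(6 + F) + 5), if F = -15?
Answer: -160 - 96*I ≈ -160.0 - 96.0*I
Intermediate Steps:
(-16 - 16)*(√(6 + F) + 5) = (-16 - 16)*(√(6 - 15) + 5) = -32*(√(-9) + 5) = -32*(3*I + 5) = -32*(5 + 3*I) = -160 - 96*I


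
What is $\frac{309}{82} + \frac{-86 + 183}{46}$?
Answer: $\frac{5542}{943} \approx 5.877$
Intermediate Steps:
$\frac{309}{82} + \frac{-86 + 183}{46} = 309 \cdot \frac{1}{82} + 97 \cdot \frac{1}{46} = \frac{309}{82} + \frac{97}{46} = \frac{5542}{943}$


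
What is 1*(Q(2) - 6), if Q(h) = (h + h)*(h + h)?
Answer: 10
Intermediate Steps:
Q(h) = 4*h² (Q(h) = (2*h)*(2*h) = 4*h²)
1*(Q(2) - 6) = 1*(4*2² - 6) = 1*(4*4 - 6) = 1*(16 - 6) = 1*10 = 10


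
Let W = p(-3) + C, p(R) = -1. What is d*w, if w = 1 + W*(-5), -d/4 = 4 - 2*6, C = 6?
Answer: -768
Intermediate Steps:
W = 5 (W = -1 + 6 = 5)
d = 32 (d = -4*(4 - 2*6) = -4*(4 - 12) = -4*(-8) = 32)
w = -24 (w = 1 + 5*(-5) = 1 - 25 = -24)
d*w = 32*(-24) = -768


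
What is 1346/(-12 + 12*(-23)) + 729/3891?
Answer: -837889/186768 ≈ -4.4863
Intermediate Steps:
1346/(-12 + 12*(-23)) + 729/3891 = 1346/(-12 - 276) + 729*(1/3891) = 1346/(-288) + 243/1297 = 1346*(-1/288) + 243/1297 = -673/144 + 243/1297 = -837889/186768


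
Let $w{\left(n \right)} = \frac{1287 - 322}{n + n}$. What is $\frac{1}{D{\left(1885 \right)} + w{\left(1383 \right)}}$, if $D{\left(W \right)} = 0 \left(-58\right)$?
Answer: $\frac{2766}{965} \approx 2.8663$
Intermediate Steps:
$D{\left(W \right)} = 0$
$w{\left(n \right)} = \frac{965}{2 n}$
$\frac{1}{D{\left(1885 \right)} + w{\left(1383 \right)}} = \frac{1}{0 + \frac{965}{2 \cdot 1383}} = \frac{1}{0 + \frac{965}{2} \cdot \frac{1}{1383}} = \frac{1}{0 + \frac{965}{2766}} = \frac{1}{\frac{965}{2766}} = \frac{2766}{965}$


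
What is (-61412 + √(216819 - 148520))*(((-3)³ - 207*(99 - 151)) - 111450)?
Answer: 6184986756 - 100713*√68299 ≈ 6.1587e+9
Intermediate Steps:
(-61412 + √(216819 - 148520))*(((-3)³ - 207*(99 - 151)) - 111450) = (-61412 + √68299)*((-27 - 207*(-52)) - 111450) = (-61412 + √68299)*((-27 - 1*(-10764)) - 111450) = (-61412 + √68299)*((-27 + 10764) - 111450) = (-61412 + √68299)*(10737 - 111450) = (-61412 + √68299)*(-100713) = 6184986756 - 100713*√68299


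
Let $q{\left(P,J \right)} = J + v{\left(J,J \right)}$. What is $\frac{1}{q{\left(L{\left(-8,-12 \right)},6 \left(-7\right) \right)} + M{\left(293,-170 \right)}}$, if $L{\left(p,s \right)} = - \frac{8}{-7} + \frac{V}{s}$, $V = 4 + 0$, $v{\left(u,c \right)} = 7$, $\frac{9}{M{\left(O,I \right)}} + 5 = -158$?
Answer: $- \frac{163}{5714} \approx -0.028526$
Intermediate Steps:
$M{\left(O,I \right)} = - \frac{9}{163}$ ($M{\left(O,I \right)} = \frac{9}{-5 - 158} = \frac{9}{-163} = 9 \left(- \frac{1}{163}\right) = - \frac{9}{163}$)
$V = 4$
$L{\left(p,s \right)} = \frac{8}{7} + \frac{4}{s}$ ($L{\left(p,s \right)} = - \frac{8}{-7} + \frac{4}{s} = \left(-8\right) \left(- \frac{1}{7}\right) + \frac{4}{s} = \frac{8}{7} + \frac{4}{s}$)
$q{\left(P,J \right)} = 7 + J$ ($q{\left(P,J \right)} = J + 7 = 7 + J$)
$\frac{1}{q{\left(L{\left(-8,-12 \right)},6 \left(-7\right) \right)} + M{\left(293,-170 \right)}} = \frac{1}{\left(7 + 6 \left(-7\right)\right) - \frac{9}{163}} = \frac{1}{\left(7 - 42\right) - \frac{9}{163}} = \frac{1}{-35 - \frac{9}{163}} = \frac{1}{- \frac{5714}{163}} = - \frac{163}{5714}$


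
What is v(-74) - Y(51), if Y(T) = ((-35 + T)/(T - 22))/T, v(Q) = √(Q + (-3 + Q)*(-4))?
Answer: -16/1479 + 3*√26 ≈ 15.286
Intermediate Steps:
v(Q) = √(12 - 3*Q) (v(Q) = √(Q + (12 - 4*Q)) = √(12 - 3*Q))
Y(T) = (-35 + T)/(T*(-22 + T)) (Y(T) = ((-35 + T)/(-22 + T))/T = (-35 + T)/(T*(-22 + T)))
v(-74) - Y(51) = √(12 - 3*(-74)) - (-35 + 51)/(51*(-22 + 51)) = √(12 + 222) - 16/(51*29) = √234 - 16/(51*29) = 3*√26 - 1*16/1479 = 3*√26 - 16/1479 = -16/1479 + 3*√26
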